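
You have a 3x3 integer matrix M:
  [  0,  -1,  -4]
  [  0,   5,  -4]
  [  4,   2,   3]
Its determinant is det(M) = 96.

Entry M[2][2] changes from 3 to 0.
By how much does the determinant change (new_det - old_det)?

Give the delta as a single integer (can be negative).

Cofactor C_22 = 0
Entry delta = 0 - 3 = -3
Det delta = entry_delta * cofactor = -3 * 0 = 0

Answer: 0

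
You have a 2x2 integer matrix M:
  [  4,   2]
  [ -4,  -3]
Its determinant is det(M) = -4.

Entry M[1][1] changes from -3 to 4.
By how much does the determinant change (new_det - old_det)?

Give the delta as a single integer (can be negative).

Answer: 28

Derivation:
Cofactor C_11 = 4
Entry delta = 4 - -3 = 7
Det delta = entry_delta * cofactor = 7 * 4 = 28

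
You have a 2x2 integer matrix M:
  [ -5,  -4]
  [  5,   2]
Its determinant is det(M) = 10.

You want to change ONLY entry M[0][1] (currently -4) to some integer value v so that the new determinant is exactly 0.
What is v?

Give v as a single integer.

det is linear in entry M[0][1]: det = old_det + (v - -4) * C_01
Cofactor C_01 = -5
Want det = 0: 10 + (v - -4) * -5 = 0
  (v - -4) = -10 / -5 = 2
  v = -4 + (2) = -2

Answer: -2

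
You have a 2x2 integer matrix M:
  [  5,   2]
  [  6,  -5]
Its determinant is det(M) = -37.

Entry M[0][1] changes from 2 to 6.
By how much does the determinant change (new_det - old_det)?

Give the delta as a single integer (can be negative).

Answer: -24

Derivation:
Cofactor C_01 = -6
Entry delta = 6 - 2 = 4
Det delta = entry_delta * cofactor = 4 * -6 = -24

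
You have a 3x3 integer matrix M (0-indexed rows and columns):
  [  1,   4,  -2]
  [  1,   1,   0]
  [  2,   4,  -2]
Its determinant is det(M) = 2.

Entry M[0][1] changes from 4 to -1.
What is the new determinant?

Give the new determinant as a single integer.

Answer: -8

Derivation:
det is linear in row 0: changing M[0][1] by delta changes det by delta * cofactor(0,1).
Cofactor C_01 = (-1)^(0+1) * minor(0,1) = 2
Entry delta = -1 - 4 = -5
Det delta = -5 * 2 = -10
New det = 2 + -10 = -8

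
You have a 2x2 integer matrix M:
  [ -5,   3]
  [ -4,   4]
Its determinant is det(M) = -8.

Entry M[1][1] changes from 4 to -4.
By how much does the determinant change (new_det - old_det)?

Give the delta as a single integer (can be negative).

Cofactor C_11 = -5
Entry delta = -4 - 4 = -8
Det delta = entry_delta * cofactor = -8 * -5 = 40

Answer: 40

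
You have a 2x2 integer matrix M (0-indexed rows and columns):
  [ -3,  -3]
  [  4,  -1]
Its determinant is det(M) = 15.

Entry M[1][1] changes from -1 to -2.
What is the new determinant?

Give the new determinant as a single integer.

Answer: 18

Derivation:
det is linear in row 1: changing M[1][1] by delta changes det by delta * cofactor(1,1).
Cofactor C_11 = (-1)^(1+1) * minor(1,1) = -3
Entry delta = -2 - -1 = -1
Det delta = -1 * -3 = 3
New det = 15 + 3 = 18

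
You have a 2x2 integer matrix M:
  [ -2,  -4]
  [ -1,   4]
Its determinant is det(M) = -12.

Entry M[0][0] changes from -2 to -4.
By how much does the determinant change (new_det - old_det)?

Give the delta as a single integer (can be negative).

Cofactor C_00 = 4
Entry delta = -4 - -2 = -2
Det delta = entry_delta * cofactor = -2 * 4 = -8

Answer: -8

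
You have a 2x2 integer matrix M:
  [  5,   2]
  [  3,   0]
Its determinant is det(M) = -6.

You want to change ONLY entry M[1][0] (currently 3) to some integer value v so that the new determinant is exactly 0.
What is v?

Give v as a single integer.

Answer: 0

Derivation:
det is linear in entry M[1][0]: det = old_det + (v - 3) * C_10
Cofactor C_10 = -2
Want det = 0: -6 + (v - 3) * -2 = 0
  (v - 3) = 6 / -2 = -3
  v = 3 + (-3) = 0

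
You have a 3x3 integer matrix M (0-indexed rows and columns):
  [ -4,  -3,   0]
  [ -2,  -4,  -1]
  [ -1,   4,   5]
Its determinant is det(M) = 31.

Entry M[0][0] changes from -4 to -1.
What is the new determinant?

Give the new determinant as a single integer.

det is linear in row 0: changing M[0][0] by delta changes det by delta * cofactor(0,0).
Cofactor C_00 = (-1)^(0+0) * minor(0,0) = -16
Entry delta = -1 - -4 = 3
Det delta = 3 * -16 = -48
New det = 31 + -48 = -17

Answer: -17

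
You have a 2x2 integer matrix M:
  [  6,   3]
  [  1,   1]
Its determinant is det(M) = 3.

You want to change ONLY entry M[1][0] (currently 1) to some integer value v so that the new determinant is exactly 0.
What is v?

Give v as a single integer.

Answer: 2

Derivation:
det is linear in entry M[1][0]: det = old_det + (v - 1) * C_10
Cofactor C_10 = -3
Want det = 0: 3 + (v - 1) * -3 = 0
  (v - 1) = -3 / -3 = 1
  v = 1 + (1) = 2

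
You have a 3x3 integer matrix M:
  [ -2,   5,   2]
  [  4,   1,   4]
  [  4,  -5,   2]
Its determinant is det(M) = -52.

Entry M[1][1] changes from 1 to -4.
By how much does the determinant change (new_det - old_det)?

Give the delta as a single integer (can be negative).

Cofactor C_11 = -12
Entry delta = -4 - 1 = -5
Det delta = entry_delta * cofactor = -5 * -12 = 60

Answer: 60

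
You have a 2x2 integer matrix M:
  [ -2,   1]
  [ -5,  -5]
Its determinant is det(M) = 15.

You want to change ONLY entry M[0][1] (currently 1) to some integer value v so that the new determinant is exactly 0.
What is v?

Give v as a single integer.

Answer: -2

Derivation:
det is linear in entry M[0][1]: det = old_det + (v - 1) * C_01
Cofactor C_01 = 5
Want det = 0: 15 + (v - 1) * 5 = 0
  (v - 1) = -15 / 5 = -3
  v = 1 + (-3) = -2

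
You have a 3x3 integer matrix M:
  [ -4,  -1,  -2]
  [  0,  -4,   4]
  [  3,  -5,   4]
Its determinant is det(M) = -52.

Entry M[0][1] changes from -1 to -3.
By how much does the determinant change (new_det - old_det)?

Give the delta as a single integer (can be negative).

Answer: -24

Derivation:
Cofactor C_01 = 12
Entry delta = -3 - -1 = -2
Det delta = entry_delta * cofactor = -2 * 12 = -24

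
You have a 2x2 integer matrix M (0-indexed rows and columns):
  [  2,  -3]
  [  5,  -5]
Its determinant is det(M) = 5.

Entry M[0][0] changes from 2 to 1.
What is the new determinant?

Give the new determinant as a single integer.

det is linear in row 0: changing M[0][0] by delta changes det by delta * cofactor(0,0).
Cofactor C_00 = (-1)^(0+0) * minor(0,0) = -5
Entry delta = 1 - 2 = -1
Det delta = -1 * -5 = 5
New det = 5 + 5 = 10

Answer: 10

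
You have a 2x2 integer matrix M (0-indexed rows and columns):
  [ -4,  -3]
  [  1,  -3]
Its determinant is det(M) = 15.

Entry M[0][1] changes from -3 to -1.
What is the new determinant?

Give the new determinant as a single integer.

det is linear in row 0: changing M[0][1] by delta changes det by delta * cofactor(0,1).
Cofactor C_01 = (-1)^(0+1) * minor(0,1) = -1
Entry delta = -1 - -3 = 2
Det delta = 2 * -1 = -2
New det = 15 + -2 = 13

Answer: 13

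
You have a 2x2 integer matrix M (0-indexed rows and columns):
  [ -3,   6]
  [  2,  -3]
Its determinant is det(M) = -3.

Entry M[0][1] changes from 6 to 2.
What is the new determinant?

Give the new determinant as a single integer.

det is linear in row 0: changing M[0][1] by delta changes det by delta * cofactor(0,1).
Cofactor C_01 = (-1)^(0+1) * minor(0,1) = -2
Entry delta = 2 - 6 = -4
Det delta = -4 * -2 = 8
New det = -3 + 8 = 5

Answer: 5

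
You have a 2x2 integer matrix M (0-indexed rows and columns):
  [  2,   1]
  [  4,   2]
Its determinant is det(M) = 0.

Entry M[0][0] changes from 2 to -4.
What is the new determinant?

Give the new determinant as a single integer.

Answer: -12

Derivation:
det is linear in row 0: changing M[0][0] by delta changes det by delta * cofactor(0,0).
Cofactor C_00 = (-1)^(0+0) * minor(0,0) = 2
Entry delta = -4 - 2 = -6
Det delta = -6 * 2 = -12
New det = 0 + -12 = -12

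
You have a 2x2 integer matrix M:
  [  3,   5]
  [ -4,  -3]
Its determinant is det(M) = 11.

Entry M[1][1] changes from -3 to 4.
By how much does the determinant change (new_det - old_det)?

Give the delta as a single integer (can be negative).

Cofactor C_11 = 3
Entry delta = 4 - -3 = 7
Det delta = entry_delta * cofactor = 7 * 3 = 21

Answer: 21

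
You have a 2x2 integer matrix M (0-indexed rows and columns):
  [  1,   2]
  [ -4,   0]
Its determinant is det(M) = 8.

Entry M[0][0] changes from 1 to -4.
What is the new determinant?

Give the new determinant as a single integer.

det is linear in row 0: changing M[0][0] by delta changes det by delta * cofactor(0,0).
Cofactor C_00 = (-1)^(0+0) * minor(0,0) = 0
Entry delta = -4 - 1 = -5
Det delta = -5 * 0 = 0
New det = 8 + 0 = 8

Answer: 8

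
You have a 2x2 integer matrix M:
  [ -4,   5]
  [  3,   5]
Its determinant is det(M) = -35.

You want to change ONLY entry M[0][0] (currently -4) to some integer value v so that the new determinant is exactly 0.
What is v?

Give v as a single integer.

det is linear in entry M[0][0]: det = old_det + (v - -4) * C_00
Cofactor C_00 = 5
Want det = 0: -35 + (v - -4) * 5 = 0
  (v - -4) = 35 / 5 = 7
  v = -4 + (7) = 3

Answer: 3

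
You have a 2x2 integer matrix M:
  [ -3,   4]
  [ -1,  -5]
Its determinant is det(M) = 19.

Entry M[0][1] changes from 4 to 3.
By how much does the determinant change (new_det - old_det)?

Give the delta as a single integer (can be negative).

Answer: -1

Derivation:
Cofactor C_01 = 1
Entry delta = 3 - 4 = -1
Det delta = entry_delta * cofactor = -1 * 1 = -1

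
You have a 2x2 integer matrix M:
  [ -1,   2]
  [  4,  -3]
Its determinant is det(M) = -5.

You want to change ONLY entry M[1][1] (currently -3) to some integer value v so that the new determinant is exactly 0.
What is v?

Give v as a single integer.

det is linear in entry M[1][1]: det = old_det + (v - -3) * C_11
Cofactor C_11 = -1
Want det = 0: -5 + (v - -3) * -1 = 0
  (v - -3) = 5 / -1 = -5
  v = -3 + (-5) = -8

Answer: -8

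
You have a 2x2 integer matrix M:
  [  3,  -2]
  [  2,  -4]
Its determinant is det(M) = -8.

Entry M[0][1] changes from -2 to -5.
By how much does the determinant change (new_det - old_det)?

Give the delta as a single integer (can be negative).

Answer: 6

Derivation:
Cofactor C_01 = -2
Entry delta = -5 - -2 = -3
Det delta = entry_delta * cofactor = -3 * -2 = 6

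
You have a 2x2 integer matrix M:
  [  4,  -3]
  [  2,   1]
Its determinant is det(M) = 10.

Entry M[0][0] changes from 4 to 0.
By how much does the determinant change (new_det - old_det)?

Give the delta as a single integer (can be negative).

Cofactor C_00 = 1
Entry delta = 0 - 4 = -4
Det delta = entry_delta * cofactor = -4 * 1 = -4

Answer: -4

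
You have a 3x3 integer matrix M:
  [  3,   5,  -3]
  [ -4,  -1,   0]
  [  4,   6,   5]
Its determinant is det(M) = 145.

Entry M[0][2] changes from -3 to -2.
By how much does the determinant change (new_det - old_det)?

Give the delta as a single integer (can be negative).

Answer: -20

Derivation:
Cofactor C_02 = -20
Entry delta = -2 - -3 = 1
Det delta = entry_delta * cofactor = 1 * -20 = -20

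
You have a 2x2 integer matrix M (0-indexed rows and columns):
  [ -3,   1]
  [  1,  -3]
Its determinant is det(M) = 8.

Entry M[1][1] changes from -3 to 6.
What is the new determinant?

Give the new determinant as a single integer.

det is linear in row 1: changing M[1][1] by delta changes det by delta * cofactor(1,1).
Cofactor C_11 = (-1)^(1+1) * minor(1,1) = -3
Entry delta = 6 - -3 = 9
Det delta = 9 * -3 = -27
New det = 8 + -27 = -19

Answer: -19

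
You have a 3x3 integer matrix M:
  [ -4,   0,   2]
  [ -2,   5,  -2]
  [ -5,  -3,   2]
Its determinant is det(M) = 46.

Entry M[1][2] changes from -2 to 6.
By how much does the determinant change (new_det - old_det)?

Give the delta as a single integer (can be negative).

Answer: -96

Derivation:
Cofactor C_12 = -12
Entry delta = 6 - -2 = 8
Det delta = entry_delta * cofactor = 8 * -12 = -96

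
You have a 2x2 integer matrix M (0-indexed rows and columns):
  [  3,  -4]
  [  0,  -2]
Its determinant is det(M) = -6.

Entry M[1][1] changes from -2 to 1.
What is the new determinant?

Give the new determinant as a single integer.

det is linear in row 1: changing M[1][1] by delta changes det by delta * cofactor(1,1).
Cofactor C_11 = (-1)^(1+1) * minor(1,1) = 3
Entry delta = 1 - -2 = 3
Det delta = 3 * 3 = 9
New det = -6 + 9 = 3

Answer: 3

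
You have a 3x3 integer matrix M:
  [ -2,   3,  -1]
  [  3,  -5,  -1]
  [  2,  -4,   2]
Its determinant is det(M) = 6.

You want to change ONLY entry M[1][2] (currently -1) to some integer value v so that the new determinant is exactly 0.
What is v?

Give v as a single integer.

det is linear in entry M[1][2]: det = old_det + (v - -1) * C_12
Cofactor C_12 = -2
Want det = 0: 6 + (v - -1) * -2 = 0
  (v - -1) = -6 / -2 = 3
  v = -1 + (3) = 2

Answer: 2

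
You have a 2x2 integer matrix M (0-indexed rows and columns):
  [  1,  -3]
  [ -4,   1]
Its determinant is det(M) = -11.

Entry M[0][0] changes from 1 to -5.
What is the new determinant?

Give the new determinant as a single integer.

det is linear in row 0: changing M[0][0] by delta changes det by delta * cofactor(0,0).
Cofactor C_00 = (-1)^(0+0) * minor(0,0) = 1
Entry delta = -5 - 1 = -6
Det delta = -6 * 1 = -6
New det = -11 + -6 = -17

Answer: -17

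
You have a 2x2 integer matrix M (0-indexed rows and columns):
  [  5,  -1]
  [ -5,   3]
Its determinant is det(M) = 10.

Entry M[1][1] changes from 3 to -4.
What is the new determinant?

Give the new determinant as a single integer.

Answer: -25

Derivation:
det is linear in row 1: changing M[1][1] by delta changes det by delta * cofactor(1,1).
Cofactor C_11 = (-1)^(1+1) * minor(1,1) = 5
Entry delta = -4 - 3 = -7
Det delta = -7 * 5 = -35
New det = 10 + -35 = -25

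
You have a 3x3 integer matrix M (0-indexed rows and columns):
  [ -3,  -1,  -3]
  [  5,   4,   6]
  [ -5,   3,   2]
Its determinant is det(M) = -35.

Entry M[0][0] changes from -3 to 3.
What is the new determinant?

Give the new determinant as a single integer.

Answer: -95

Derivation:
det is linear in row 0: changing M[0][0] by delta changes det by delta * cofactor(0,0).
Cofactor C_00 = (-1)^(0+0) * minor(0,0) = -10
Entry delta = 3 - -3 = 6
Det delta = 6 * -10 = -60
New det = -35 + -60 = -95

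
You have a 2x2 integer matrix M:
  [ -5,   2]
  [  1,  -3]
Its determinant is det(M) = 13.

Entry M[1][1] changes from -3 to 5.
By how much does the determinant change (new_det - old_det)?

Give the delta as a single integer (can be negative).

Cofactor C_11 = -5
Entry delta = 5 - -3 = 8
Det delta = entry_delta * cofactor = 8 * -5 = -40

Answer: -40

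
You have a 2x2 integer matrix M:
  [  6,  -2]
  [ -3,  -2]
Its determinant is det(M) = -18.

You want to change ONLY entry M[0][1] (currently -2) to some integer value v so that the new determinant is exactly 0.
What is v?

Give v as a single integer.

det is linear in entry M[0][1]: det = old_det + (v - -2) * C_01
Cofactor C_01 = 3
Want det = 0: -18 + (v - -2) * 3 = 0
  (v - -2) = 18 / 3 = 6
  v = -2 + (6) = 4

Answer: 4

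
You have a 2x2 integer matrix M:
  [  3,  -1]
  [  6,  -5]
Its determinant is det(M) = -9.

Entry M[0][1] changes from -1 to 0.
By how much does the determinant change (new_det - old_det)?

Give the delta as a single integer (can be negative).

Answer: -6

Derivation:
Cofactor C_01 = -6
Entry delta = 0 - -1 = 1
Det delta = entry_delta * cofactor = 1 * -6 = -6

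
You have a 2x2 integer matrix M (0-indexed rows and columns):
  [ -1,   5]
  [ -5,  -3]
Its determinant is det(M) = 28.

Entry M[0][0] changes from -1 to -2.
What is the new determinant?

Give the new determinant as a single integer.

Answer: 31

Derivation:
det is linear in row 0: changing M[0][0] by delta changes det by delta * cofactor(0,0).
Cofactor C_00 = (-1)^(0+0) * minor(0,0) = -3
Entry delta = -2 - -1 = -1
Det delta = -1 * -3 = 3
New det = 28 + 3 = 31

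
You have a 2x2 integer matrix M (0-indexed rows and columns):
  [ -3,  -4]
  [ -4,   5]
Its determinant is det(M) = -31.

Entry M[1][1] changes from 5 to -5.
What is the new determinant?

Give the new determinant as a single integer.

det is linear in row 1: changing M[1][1] by delta changes det by delta * cofactor(1,1).
Cofactor C_11 = (-1)^(1+1) * minor(1,1) = -3
Entry delta = -5 - 5 = -10
Det delta = -10 * -3 = 30
New det = -31 + 30 = -1

Answer: -1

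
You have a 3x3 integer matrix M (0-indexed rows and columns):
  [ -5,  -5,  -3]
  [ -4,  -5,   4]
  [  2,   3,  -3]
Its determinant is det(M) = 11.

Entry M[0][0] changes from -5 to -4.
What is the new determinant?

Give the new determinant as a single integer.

Answer: 14

Derivation:
det is linear in row 0: changing M[0][0] by delta changes det by delta * cofactor(0,0).
Cofactor C_00 = (-1)^(0+0) * minor(0,0) = 3
Entry delta = -4 - -5 = 1
Det delta = 1 * 3 = 3
New det = 11 + 3 = 14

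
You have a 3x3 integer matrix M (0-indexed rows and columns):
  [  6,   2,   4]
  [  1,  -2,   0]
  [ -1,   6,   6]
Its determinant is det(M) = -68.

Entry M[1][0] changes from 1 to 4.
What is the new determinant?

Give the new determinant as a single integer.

Answer: -32

Derivation:
det is linear in row 1: changing M[1][0] by delta changes det by delta * cofactor(1,0).
Cofactor C_10 = (-1)^(1+0) * minor(1,0) = 12
Entry delta = 4 - 1 = 3
Det delta = 3 * 12 = 36
New det = -68 + 36 = -32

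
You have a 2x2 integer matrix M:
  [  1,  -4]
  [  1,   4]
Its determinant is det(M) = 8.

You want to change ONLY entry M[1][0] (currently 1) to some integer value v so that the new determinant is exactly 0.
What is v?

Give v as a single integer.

Answer: -1

Derivation:
det is linear in entry M[1][0]: det = old_det + (v - 1) * C_10
Cofactor C_10 = 4
Want det = 0: 8 + (v - 1) * 4 = 0
  (v - 1) = -8 / 4 = -2
  v = 1 + (-2) = -1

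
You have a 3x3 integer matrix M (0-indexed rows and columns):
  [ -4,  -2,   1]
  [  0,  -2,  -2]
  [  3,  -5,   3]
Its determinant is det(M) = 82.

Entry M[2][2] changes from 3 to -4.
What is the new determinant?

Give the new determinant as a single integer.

Answer: 26

Derivation:
det is linear in row 2: changing M[2][2] by delta changes det by delta * cofactor(2,2).
Cofactor C_22 = (-1)^(2+2) * minor(2,2) = 8
Entry delta = -4 - 3 = -7
Det delta = -7 * 8 = -56
New det = 82 + -56 = 26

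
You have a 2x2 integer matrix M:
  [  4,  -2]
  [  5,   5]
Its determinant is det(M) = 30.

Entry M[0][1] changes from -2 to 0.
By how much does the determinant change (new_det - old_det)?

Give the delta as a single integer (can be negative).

Cofactor C_01 = -5
Entry delta = 0 - -2 = 2
Det delta = entry_delta * cofactor = 2 * -5 = -10

Answer: -10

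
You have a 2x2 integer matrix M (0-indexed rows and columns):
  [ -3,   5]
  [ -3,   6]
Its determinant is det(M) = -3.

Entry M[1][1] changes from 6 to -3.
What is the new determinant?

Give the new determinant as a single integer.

Answer: 24

Derivation:
det is linear in row 1: changing M[1][1] by delta changes det by delta * cofactor(1,1).
Cofactor C_11 = (-1)^(1+1) * minor(1,1) = -3
Entry delta = -3 - 6 = -9
Det delta = -9 * -3 = 27
New det = -3 + 27 = 24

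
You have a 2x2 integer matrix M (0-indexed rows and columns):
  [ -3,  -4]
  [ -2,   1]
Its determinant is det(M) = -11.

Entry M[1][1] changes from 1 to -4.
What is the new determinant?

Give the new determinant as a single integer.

Answer: 4

Derivation:
det is linear in row 1: changing M[1][1] by delta changes det by delta * cofactor(1,1).
Cofactor C_11 = (-1)^(1+1) * minor(1,1) = -3
Entry delta = -4 - 1 = -5
Det delta = -5 * -3 = 15
New det = -11 + 15 = 4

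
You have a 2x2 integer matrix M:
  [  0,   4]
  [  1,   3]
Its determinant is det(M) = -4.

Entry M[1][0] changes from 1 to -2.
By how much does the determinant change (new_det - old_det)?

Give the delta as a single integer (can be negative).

Cofactor C_10 = -4
Entry delta = -2 - 1 = -3
Det delta = entry_delta * cofactor = -3 * -4 = 12

Answer: 12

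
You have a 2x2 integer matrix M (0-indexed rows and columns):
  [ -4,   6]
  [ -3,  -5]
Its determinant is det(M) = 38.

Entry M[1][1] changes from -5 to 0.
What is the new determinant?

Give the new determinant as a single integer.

Answer: 18

Derivation:
det is linear in row 1: changing M[1][1] by delta changes det by delta * cofactor(1,1).
Cofactor C_11 = (-1)^(1+1) * minor(1,1) = -4
Entry delta = 0 - -5 = 5
Det delta = 5 * -4 = -20
New det = 38 + -20 = 18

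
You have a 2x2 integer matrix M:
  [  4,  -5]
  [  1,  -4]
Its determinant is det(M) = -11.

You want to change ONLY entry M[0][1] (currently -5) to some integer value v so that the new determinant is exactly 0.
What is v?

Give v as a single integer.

det is linear in entry M[0][1]: det = old_det + (v - -5) * C_01
Cofactor C_01 = -1
Want det = 0: -11 + (v - -5) * -1 = 0
  (v - -5) = 11 / -1 = -11
  v = -5 + (-11) = -16

Answer: -16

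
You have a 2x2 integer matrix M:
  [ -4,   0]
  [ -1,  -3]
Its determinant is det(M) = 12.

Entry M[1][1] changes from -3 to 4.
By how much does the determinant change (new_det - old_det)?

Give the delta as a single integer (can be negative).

Cofactor C_11 = -4
Entry delta = 4 - -3 = 7
Det delta = entry_delta * cofactor = 7 * -4 = -28

Answer: -28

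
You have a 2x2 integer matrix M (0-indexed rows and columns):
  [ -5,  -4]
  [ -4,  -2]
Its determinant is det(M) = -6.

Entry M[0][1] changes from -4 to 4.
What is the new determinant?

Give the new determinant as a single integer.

det is linear in row 0: changing M[0][1] by delta changes det by delta * cofactor(0,1).
Cofactor C_01 = (-1)^(0+1) * minor(0,1) = 4
Entry delta = 4 - -4 = 8
Det delta = 8 * 4 = 32
New det = -6 + 32 = 26

Answer: 26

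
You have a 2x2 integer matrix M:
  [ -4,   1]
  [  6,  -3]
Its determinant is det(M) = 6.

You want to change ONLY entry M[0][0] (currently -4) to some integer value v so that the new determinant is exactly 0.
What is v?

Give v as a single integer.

Answer: -2

Derivation:
det is linear in entry M[0][0]: det = old_det + (v - -4) * C_00
Cofactor C_00 = -3
Want det = 0: 6 + (v - -4) * -3 = 0
  (v - -4) = -6 / -3 = 2
  v = -4 + (2) = -2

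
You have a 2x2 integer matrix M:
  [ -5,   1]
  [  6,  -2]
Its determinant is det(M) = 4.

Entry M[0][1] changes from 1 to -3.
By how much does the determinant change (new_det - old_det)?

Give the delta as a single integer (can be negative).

Cofactor C_01 = -6
Entry delta = -3 - 1 = -4
Det delta = entry_delta * cofactor = -4 * -6 = 24

Answer: 24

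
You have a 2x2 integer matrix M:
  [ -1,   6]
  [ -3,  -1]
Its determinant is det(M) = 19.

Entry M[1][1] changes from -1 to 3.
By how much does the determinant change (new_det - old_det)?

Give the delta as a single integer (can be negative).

Cofactor C_11 = -1
Entry delta = 3 - -1 = 4
Det delta = entry_delta * cofactor = 4 * -1 = -4

Answer: -4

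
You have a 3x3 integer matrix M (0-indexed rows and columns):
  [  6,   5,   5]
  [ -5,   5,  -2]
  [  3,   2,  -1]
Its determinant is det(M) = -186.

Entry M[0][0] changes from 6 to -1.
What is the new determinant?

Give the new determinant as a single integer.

det is linear in row 0: changing M[0][0] by delta changes det by delta * cofactor(0,0).
Cofactor C_00 = (-1)^(0+0) * minor(0,0) = -1
Entry delta = -1 - 6 = -7
Det delta = -7 * -1 = 7
New det = -186 + 7 = -179

Answer: -179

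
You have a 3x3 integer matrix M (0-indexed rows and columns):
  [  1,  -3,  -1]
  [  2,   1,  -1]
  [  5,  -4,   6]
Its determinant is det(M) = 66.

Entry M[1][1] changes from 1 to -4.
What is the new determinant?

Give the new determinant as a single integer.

Answer: 11

Derivation:
det is linear in row 1: changing M[1][1] by delta changes det by delta * cofactor(1,1).
Cofactor C_11 = (-1)^(1+1) * minor(1,1) = 11
Entry delta = -4 - 1 = -5
Det delta = -5 * 11 = -55
New det = 66 + -55 = 11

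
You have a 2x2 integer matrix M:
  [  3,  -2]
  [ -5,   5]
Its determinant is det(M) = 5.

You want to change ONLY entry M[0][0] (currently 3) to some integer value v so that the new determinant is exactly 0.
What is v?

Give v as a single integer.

Answer: 2

Derivation:
det is linear in entry M[0][0]: det = old_det + (v - 3) * C_00
Cofactor C_00 = 5
Want det = 0: 5 + (v - 3) * 5 = 0
  (v - 3) = -5 / 5 = -1
  v = 3 + (-1) = 2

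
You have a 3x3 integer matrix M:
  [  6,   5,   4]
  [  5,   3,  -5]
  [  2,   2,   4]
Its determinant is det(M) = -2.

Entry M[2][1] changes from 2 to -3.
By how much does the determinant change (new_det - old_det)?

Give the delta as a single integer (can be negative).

Answer: -250

Derivation:
Cofactor C_21 = 50
Entry delta = -3 - 2 = -5
Det delta = entry_delta * cofactor = -5 * 50 = -250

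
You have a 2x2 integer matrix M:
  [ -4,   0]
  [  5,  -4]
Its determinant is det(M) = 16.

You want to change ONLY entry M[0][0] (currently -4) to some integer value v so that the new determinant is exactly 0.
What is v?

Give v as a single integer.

det is linear in entry M[0][0]: det = old_det + (v - -4) * C_00
Cofactor C_00 = -4
Want det = 0: 16 + (v - -4) * -4 = 0
  (v - -4) = -16 / -4 = 4
  v = -4 + (4) = 0

Answer: 0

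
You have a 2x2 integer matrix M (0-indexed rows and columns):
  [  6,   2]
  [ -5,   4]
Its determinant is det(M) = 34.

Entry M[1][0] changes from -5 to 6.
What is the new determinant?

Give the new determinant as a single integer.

det is linear in row 1: changing M[1][0] by delta changes det by delta * cofactor(1,0).
Cofactor C_10 = (-1)^(1+0) * minor(1,0) = -2
Entry delta = 6 - -5 = 11
Det delta = 11 * -2 = -22
New det = 34 + -22 = 12

Answer: 12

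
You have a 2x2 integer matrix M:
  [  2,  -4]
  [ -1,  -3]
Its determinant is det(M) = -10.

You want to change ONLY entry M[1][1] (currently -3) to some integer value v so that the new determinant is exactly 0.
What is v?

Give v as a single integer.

Answer: 2

Derivation:
det is linear in entry M[1][1]: det = old_det + (v - -3) * C_11
Cofactor C_11 = 2
Want det = 0: -10 + (v - -3) * 2 = 0
  (v - -3) = 10 / 2 = 5
  v = -3 + (5) = 2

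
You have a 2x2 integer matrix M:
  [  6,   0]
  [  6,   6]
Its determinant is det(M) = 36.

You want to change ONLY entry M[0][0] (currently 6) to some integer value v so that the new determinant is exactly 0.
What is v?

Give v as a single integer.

Answer: 0

Derivation:
det is linear in entry M[0][0]: det = old_det + (v - 6) * C_00
Cofactor C_00 = 6
Want det = 0: 36 + (v - 6) * 6 = 0
  (v - 6) = -36 / 6 = -6
  v = 6 + (-6) = 0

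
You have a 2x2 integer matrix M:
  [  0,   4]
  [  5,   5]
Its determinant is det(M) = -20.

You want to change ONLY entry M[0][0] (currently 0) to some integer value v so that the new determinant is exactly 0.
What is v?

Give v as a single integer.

det is linear in entry M[0][0]: det = old_det + (v - 0) * C_00
Cofactor C_00 = 5
Want det = 0: -20 + (v - 0) * 5 = 0
  (v - 0) = 20 / 5 = 4
  v = 0 + (4) = 4

Answer: 4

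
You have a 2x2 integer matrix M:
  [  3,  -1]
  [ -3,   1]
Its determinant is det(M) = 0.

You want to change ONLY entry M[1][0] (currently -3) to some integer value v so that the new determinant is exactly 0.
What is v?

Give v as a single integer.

det is linear in entry M[1][0]: det = old_det + (v - -3) * C_10
Cofactor C_10 = 1
Want det = 0: 0 + (v - -3) * 1 = 0
  (v - -3) = 0 / 1 = 0
  v = -3 + (0) = -3

Answer: -3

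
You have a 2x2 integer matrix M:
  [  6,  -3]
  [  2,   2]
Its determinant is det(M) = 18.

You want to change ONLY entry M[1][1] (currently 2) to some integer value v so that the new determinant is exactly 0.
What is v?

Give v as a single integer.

Answer: -1

Derivation:
det is linear in entry M[1][1]: det = old_det + (v - 2) * C_11
Cofactor C_11 = 6
Want det = 0: 18 + (v - 2) * 6 = 0
  (v - 2) = -18 / 6 = -3
  v = 2 + (-3) = -1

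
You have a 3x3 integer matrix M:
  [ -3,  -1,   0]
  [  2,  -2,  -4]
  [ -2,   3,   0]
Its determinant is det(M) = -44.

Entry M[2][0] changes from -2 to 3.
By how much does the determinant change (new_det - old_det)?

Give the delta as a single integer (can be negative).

Answer: 20

Derivation:
Cofactor C_20 = 4
Entry delta = 3 - -2 = 5
Det delta = entry_delta * cofactor = 5 * 4 = 20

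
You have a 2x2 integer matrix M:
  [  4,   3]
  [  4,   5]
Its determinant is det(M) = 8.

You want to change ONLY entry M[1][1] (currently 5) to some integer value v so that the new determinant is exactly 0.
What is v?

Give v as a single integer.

Answer: 3

Derivation:
det is linear in entry M[1][1]: det = old_det + (v - 5) * C_11
Cofactor C_11 = 4
Want det = 0: 8 + (v - 5) * 4 = 0
  (v - 5) = -8 / 4 = -2
  v = 5 + (-2) = 3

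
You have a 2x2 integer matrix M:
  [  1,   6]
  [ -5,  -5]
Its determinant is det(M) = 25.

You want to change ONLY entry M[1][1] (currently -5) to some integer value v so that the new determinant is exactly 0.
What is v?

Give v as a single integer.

det is linear in entry M[1][1]: det = old_det + (v - -5) * C_11
Cofactor C_11 = 1
Want det = 0: 25 + (v - -5) * 1 = 0
  (v - -5) = -25 / 1 = -25
  v = -5 + (-25) = -30

Answer: -30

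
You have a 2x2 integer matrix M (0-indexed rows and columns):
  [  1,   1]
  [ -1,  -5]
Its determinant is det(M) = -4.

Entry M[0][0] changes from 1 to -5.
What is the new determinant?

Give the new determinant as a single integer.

det is linear in row 0: changing M[0][0] by delta changes det by delta * cofactor(0,0).
Cofactor C_00 = (-1)^(0+0) * minor(0,0) = -5
Entry delta = -5 - 1 = -6
Det delta = -6 * -5 = 30
New det = -4 + 30 = 26

Answer: 26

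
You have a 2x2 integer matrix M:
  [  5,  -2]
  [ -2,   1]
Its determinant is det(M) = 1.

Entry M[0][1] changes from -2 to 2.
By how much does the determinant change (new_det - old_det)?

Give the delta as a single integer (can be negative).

Cofactor C_01 = 2
Entry delta = 2 - -2 = 4
Det delta = entry_delta * cofactor = 4 * 2 = 8

Answer: 8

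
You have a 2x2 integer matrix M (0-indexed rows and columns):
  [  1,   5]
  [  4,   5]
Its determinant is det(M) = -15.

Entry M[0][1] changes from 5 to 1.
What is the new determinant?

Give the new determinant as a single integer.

det is linear in row 0: changing M[0][1] by delta changes det by delta * cofactor(0,1).
Cofactor C_01 = (-1)^(0+1) * minor(0,1) = -4
Entry delta = 1 - 5 = -4
Det delta = -4 * -4 = 16
New det = -15 + 16 = 1

Answer: 1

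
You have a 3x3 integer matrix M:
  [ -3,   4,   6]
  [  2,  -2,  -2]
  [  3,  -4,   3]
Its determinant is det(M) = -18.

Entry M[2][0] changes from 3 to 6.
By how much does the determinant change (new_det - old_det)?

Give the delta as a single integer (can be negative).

Cofactor C_20 = 4
Entry delta = 6 - 3 = 3
Det delta = entry_delta * cofactor = 3 * 4 = 12

Answer: 12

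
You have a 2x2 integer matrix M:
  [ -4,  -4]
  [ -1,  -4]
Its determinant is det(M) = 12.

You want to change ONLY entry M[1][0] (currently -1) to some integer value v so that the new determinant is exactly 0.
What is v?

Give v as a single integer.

Answer: -4

Derivation:
det is linear in entry M[1][0]: det = old_det + (v - -1) * C_10
Cofactor C_10 = 4
Want det = 0: 12 + (v - -1) * 4 = 0
  (v - -1) = -12 / 4 = -3
  v = -1 + (-3) = -4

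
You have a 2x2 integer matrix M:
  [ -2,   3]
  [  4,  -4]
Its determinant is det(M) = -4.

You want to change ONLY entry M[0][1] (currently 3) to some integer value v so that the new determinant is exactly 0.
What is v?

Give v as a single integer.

det is linear in entry M[0][1]: det = old_det + (v - 3) * C_01
Cofactor C_01 = -4
Want det = 0: -4 + (v - 3) * -4 = 0
  (v - 3) = 4 / -4 = -1
  v = 3 + (-1) = 2

Answer: 2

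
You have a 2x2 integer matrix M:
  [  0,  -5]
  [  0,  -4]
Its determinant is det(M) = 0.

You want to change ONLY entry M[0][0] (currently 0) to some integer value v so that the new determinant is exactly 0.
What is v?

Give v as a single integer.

det is linear in entry M[0][0]: det = old_det + (v - 0) * C_00
Cofactor C_00 = -4
Want det = 0: 0 + (v - 0) * -4 = 0
  (v - 0) = 0 / -4 = 0
  v = 0 + (0) = 0

Answer: 0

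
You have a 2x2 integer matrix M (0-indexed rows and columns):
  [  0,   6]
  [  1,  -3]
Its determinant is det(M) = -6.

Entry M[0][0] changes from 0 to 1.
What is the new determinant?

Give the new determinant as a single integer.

det is linear in row 0: changing M[0][0] by delta changes det by delta * cofactor(0,0).
Cofactor C_00 = (-1)^(0+0) * minor(0,0) = -3
Entry delta = 1 - 0 = 1
Det delta = 1 * -3 = -3
New det = -6 + -3 = -9

Answer: -9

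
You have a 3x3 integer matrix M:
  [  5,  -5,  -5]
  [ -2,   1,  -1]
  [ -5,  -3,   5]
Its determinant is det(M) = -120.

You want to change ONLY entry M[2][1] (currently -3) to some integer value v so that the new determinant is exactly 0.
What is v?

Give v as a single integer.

Answer: 5

Derivation:
det is linear in entry M[2][1]: det = old_det + (v - -3) * C_21
Cofactor C_21 = 15
Want det = 0: -120 + (v - -3) * 15 = 0
  (v - -3) = 120 / 15 = 8
  v = -3 + (8) = 5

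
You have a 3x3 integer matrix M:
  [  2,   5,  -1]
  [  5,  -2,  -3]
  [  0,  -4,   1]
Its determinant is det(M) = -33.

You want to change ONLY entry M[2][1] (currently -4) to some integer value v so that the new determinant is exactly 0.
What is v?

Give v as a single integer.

det is linear in entry M[2][1]: det = old_det + (v - -4) * C_21
Cofactor C_21 = 1
Want det = 0: -33 + (v - -4) * 1 = 0
  (v - -4) = 33 / 1 = 33
  v = -4 + (33) = 29

Answer: 29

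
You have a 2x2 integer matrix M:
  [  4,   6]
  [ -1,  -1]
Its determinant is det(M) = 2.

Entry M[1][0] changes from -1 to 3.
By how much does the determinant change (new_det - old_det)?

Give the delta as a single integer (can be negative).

Cofactor C_10 = -6
Entry delta = 3 - -1 = 4
Det delta = entry_delta * cofactor = 4 * -6 = -24

Answer: -24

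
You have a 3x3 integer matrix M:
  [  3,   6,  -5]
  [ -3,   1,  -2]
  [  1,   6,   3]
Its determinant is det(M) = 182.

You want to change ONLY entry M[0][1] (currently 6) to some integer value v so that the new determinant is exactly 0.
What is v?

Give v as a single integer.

Answer: -20

Derivation:
det is linear in entry M[0][1]: det = old_det + (v - 6) * C_01
Cofactor C_01 = 7
Want det = 0: 182 + (v - 6) * 7 = 0
  (v - 6) = -182 / 7 = -26
  v = 6 + (-26) = -20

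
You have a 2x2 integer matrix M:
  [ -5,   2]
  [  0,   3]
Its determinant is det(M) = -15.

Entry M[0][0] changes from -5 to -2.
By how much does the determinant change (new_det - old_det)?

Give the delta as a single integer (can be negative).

Answer: 9

Derivation:
Cofactor C_00 = 3
Entry delta = -2 - -5 = 3
Det delta = entry_delta * cofactor = 3 * 3 = 9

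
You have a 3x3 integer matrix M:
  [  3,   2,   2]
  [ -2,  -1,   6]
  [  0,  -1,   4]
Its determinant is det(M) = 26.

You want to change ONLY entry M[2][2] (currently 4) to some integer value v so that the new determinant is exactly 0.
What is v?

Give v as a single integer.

Answer: -22

Derivation:
det is linear in entry M[2][2]: det = old_det + (v - 4) * C_22
Cofactor C_22 = 1
Want det = 0: 26 + (v - 4) * 1 = 0
  (v - 4) = -26 / 1 = -26
  v = 4 + (-26) = -22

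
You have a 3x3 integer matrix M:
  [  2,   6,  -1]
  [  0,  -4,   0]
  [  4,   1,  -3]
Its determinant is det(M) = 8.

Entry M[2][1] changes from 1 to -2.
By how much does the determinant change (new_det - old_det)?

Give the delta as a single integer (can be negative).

Cofactor C_21 = 0
Entry delta = -2 - 1 = -3
Det delta = entry_delta * cofactor = -3 * 0 = 0

Answer: 0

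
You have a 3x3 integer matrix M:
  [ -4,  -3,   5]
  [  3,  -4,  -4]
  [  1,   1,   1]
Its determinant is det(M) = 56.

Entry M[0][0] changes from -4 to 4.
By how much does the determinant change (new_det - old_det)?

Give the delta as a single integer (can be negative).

Answer: 0

Derivation:
Cofactor C_00 = 0
Entry delta = 4 - -4 = 8
Det delta = entry_delta * cofactor = 8 * 0 = 0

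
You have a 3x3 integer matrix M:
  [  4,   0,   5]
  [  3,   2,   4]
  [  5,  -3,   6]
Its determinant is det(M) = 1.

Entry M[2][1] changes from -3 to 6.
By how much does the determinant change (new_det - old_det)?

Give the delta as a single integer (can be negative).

Cofactor C_21 = -1
Entry delta = 6 - -3 = 9
Det delta = entry_delta * cofactor = 9 * -1 = -9

Answer: -9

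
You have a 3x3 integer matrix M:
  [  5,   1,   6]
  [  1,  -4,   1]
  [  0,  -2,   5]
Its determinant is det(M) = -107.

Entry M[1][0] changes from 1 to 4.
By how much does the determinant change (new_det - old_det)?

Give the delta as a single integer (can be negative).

Cofactor C_10 = -17
Entry delta = 4 - 1 = 3
Det delta = entry_delta * cofactor = 3 * -17 = -51

Answer: -51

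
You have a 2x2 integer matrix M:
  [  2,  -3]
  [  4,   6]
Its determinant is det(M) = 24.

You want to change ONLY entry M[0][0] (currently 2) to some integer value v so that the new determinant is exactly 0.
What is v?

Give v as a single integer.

det is linear in entry M[0][0]: det = old_det + (v - 2) * C_00
Cofactor C_00 = 6
Want det = 0: 24 + (v - 2) * 6 = 0
  (v - 2) = -24 / 6 = -4
  v = 2 + (-4) = -2

Answer: -2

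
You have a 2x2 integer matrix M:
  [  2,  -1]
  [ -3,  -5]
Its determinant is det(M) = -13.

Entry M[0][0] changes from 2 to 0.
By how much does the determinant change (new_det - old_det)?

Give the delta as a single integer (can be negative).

Cofactor C_00 = -5
Entry delta = 0 - 2 = -2
Det delta = entry_delta * cofactor = -2 * -5 = 10

Answer: 10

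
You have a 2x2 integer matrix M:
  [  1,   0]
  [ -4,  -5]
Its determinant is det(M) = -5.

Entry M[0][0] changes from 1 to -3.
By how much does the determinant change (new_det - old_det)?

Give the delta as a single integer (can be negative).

Answer: 20

Derivation:
Cofactor C_00 = -5
Entry delta = -3 - 1 = -4
Det delta = entry_delta * cofactor = -4 * -5 = 20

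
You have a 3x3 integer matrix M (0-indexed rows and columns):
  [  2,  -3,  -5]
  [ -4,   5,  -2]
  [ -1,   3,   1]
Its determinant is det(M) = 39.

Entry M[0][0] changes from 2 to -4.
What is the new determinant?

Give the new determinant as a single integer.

Answer: -27

Derivation:
det is linear in row 0: changing M[0][0] by delta changes det by delta * cofactor(0,0).
Cofactor C_00 = (-1)^(0+0) * minor(0,0) = 11
Entry delta = -4 - 2 = -6
Det delta = -6 * 11 = -66
New det = 39 + -66 = -27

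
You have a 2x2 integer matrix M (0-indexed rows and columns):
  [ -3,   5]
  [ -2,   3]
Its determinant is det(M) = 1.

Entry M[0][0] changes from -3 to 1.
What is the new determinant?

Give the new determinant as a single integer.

det is linear in row 0: changing M[0][0] by delta changes det by delta * cofactor(0,0).
Cofactor C_00 = (-1)^(0+0) * minor(0,0) = 3
Entry delta = 1 - -3 = 4
Det delta = 4 * 3 = 12
New det = 1 + 12 = 13

Answer: 13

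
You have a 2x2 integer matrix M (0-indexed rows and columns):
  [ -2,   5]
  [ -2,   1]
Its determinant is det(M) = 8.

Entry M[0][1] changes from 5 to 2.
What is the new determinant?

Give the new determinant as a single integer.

det is linear in row 0: changing M[0][1] by delta changes det by delta * cofactor(0,1).
Cofactor C_01 = (-1)^(0+1) * minor(0,1) = 2
Entry delta = 2 - 5 = -3
Det delta = -3 * 2 = -6
New det = 8 + -6 = 2

Answer: 2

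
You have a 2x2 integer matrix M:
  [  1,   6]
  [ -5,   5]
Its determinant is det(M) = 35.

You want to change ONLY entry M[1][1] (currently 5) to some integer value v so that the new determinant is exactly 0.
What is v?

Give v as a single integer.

det is linear in entry M[1][1]: det = old_det + (v - 5) * C_11
Cofactor C_11 = 1
Want det = 0: 35 + (v - 5) * 1 = 0
  (v - 5) = -35 / 1 = -35
  v = 5 + (-35) = -30

Answer: -30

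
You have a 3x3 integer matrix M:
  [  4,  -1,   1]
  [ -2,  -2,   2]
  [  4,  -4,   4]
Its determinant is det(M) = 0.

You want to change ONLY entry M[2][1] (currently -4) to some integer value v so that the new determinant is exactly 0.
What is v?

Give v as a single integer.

det is linear in entry M[2][1]: det = old_det + (v - -4) * C_21
Cofactor C_21 = -10
Want det = 0: 0 + (v - -4) * -10 = 0
  (v - -4) = 0 / -10 = 0
  v = -4 + (0) = -4

Answer: -4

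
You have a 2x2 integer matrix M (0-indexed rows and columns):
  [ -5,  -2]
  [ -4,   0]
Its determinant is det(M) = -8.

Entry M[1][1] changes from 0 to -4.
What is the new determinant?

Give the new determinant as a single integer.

det is linear in row 1: changing M[1][1] by delta changes det by delta * cofactor(1,1).
Cofactor C_11 = (-1)^(1+1) * minor(1,1) = -5
Entry delta = -4 - 0 = -4
Det delta = -4 * -5 = 20
New det = -8 + 20 = 12

Answer: 12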